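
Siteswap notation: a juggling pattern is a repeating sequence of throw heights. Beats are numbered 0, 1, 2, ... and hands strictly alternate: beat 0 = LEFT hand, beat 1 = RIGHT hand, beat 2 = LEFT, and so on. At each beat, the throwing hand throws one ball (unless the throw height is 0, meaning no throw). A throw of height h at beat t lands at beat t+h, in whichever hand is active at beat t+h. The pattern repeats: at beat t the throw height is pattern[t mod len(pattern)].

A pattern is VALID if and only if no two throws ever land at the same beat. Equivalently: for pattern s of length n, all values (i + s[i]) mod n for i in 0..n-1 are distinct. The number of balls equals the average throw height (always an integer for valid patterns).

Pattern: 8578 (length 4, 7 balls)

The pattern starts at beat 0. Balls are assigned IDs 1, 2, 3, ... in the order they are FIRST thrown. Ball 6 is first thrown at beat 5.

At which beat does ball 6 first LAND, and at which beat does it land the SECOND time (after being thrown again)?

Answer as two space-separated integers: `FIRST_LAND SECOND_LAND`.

Beat 0 (L): throw ball1 h=8 -> lands@8:L; in-air after throw: [b1@8:L]
Beat 1 (R): throw ball2 h=5 -> lands@6:L; in-air after throw: [b2@6:L b1@8:L]
Beat 2 (L): throw ball3 h=7 -> lands@9:R; in-air after throw: [b2@6:L b1@8:L b3@9:R]
Beat 3 (R): throw ball4 h=8 -> lands@11:R; in-air after throw: [b2@6:L b1@8:L b3@9:R b4@11:R]
Beat 4 (L): throw ball5 h=8 -> lands@12:L; in-air after throw: [b2@6:L b1@8:L b3@9:R b4@11:R b5@12:L]
Beat 5 (R): throw ball6 h=5 -> lands@10:L; in-air after throw: [b2@6:L b1@8:L b3@9:R b6@10:L b4@11:R b5@12:L]
Beat 6 (L): throw ball2 h=7 -> lands@13:R; in-air after throw: [b1@8:L b3@9:R b6@10:L b4@11:R b5@12:L b2@13:R]
Beat 7 (R): throw ball7 h=8 -> lands@15:R; in-air after throw: [b1@8:L b3@9:R b6@10:L b4@11:R b5@12:L b2@13:R b7@15:R]
Beat 8 (L): throw ball1 h=8 -> lands@16:L; in-air after throw: [b3@9:R b6@10:L b4@11:R b5@12:L b2@13:R b7@15:R b1@16:L]
Beat 9 (R): throw ball3 h=5 -> lands@14:L; in-air after throw: [b6@10:L b4@11:R b5@12:L b2@13:R b3@14:L b7@15:R b1@16:L]
Beat 10 (L): throw ball6 h=7 -> lands@17:R; in-air after throw: [b4@11:R b5@12:L b2@13:R b3@14:L b7@15:R b1@16:L b6@17:R]
Beat 11 (R): throw ball4 h=8 -> lands@19:R; in-air after throw: [b5@12:L b2@13:R b3@14:L b7@15:R b1@16:L b6@17:R b4@19:R]
Beat 12 (L): throw ball5 h=8 -> lands@20:L; in-air after throw: [b2@13:R b3@14:L b7@15:R b1@16:L b6@17:R b4@19:R b5@20:L]
Beat 13 (R): throw ball2 h=5 -> lands@18:L; in-air after throw: [b3@14:L b7@15:R b1@16:L b6@17:R b2@18:L b4@19:R b5@20:L]
Beat 14 (L): throw ball3 h=7 -> lands@21:R; in-air after throw: [b7@15:R b1@16:L b6@17:R b2@18:L b4@19:R b5@20:L b3@21:R]
Beat 15 (R): throw ball7 h=8 -> lands@23:R; in-air after throw: [b1@16:L b6@17:R b2@18:L b4@19:R b5@20:L b3@21:R b7@23:R]
Beat 16 (L): throw ball1 h=8 -> lands@24:L; in-air after throw: [b6@17:R b2@18:L b4@19:R b5@20:L b3@21:R b7@23:R b1@24:L]
Beat 17 (R): throw ball6 h=5 -> lands@22:L; in-air after throw: [b2@18:L b4@19:R b5@20:L b3@21:R b6@22:L b7@23:R b1@24:L]
Ball 6: thrown@5 h=5 -> first land @10; rethrown@10 h=7 -> second land @17

Answer: 10 17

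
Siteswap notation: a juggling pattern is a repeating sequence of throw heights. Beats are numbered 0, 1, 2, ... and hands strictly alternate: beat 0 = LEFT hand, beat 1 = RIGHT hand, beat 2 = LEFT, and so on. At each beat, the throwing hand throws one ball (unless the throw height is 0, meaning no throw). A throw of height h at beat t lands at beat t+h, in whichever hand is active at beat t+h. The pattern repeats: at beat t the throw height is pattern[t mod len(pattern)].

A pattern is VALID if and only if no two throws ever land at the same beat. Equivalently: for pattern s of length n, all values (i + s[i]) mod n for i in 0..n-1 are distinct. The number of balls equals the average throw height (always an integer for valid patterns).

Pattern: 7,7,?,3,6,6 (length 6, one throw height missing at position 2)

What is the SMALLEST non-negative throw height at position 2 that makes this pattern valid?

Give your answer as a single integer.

i=0: (0 + 7) mod 6 = 1
i=1: (1 + 7) mod 6 = 2
i=2: s[i]=? (unknown)
i=3: (3 + 3) mod 6 = 0
i=4: (4 + 6) mod 6 = 4
i=5: (5 + 6) mod 6 = 5
Known residues: [0, 1, 2, 4, 5]; need a permutation of 0..5, so missing residue r = 3
Need (2 + s) mod 6 = 3; smallest s = (3 - 2) mod 6 = 1

Answer: 1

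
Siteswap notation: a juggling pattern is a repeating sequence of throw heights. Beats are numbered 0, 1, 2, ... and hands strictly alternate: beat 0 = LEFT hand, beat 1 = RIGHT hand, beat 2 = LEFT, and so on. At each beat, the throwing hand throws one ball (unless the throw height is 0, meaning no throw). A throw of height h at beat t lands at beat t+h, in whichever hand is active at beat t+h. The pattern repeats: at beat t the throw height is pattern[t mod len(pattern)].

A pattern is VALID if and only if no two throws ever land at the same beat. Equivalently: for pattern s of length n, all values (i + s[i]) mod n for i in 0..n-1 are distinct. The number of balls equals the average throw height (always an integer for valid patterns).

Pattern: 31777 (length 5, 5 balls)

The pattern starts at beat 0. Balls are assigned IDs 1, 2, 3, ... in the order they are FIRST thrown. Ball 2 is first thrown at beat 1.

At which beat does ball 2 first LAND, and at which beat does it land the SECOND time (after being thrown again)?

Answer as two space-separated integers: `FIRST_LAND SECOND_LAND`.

Answer: 2 9

Derivation:
Beat 0 (L): throw ball1 h=3 -> lands@3:R; in-air after throw: [b1@3:R]
Beat 1 (R): throw ball2 h=1 -> lands@2:L; in-air after throw: [b2@2:L b1@3:R]
Beat 2 (L): throw ball2 h=7 -> lands@9:R; in-air after throw: [b1@3:R b2@9:R]
Beat 3 (R): throw ball1 h=7 -> lands@10:L; in-air after throw: [b2@9:R b1@10:L]
Beat 4 (L): throw ball3 h=7 -> lands@11:R; in-air after throw: [b2@9:R b1@10:L b3@11:R]
Beat 5 (R): throw ball4 h=3 -> lands@8:L; in-air after throw: [b4@8:L b2@9:R b1@10:L b3@11:R]
Beat 6 (L): throw ball5 h=1 -> lands@7:R; in-air after throw: [b5@7:R b4@8:L b2@9:R b1@10:L b3@11:R]
Beat 7 (R): throw ball5 h=7 -> lands@14:L; in-air after throw: [b4@8:L b2@9:R b1@10:L b3@11:R b5@14:L]
Beat 8 (L): throw ball4 h=7 -> lands@15:R; in-air after throw: [b2@9:R b1@10:L b3@11:R b5@14:L b4@15:R]
Beat 9 (R): throw ball2 h=7 -> lands@16:L; in-air after throw: [b1@10:L b3@11:R b5@14:L b4@15:R b2@16:L]
Ball 2: thrown@1 h=1 -> first land @2; rethrown@2 h=7 -> second land @9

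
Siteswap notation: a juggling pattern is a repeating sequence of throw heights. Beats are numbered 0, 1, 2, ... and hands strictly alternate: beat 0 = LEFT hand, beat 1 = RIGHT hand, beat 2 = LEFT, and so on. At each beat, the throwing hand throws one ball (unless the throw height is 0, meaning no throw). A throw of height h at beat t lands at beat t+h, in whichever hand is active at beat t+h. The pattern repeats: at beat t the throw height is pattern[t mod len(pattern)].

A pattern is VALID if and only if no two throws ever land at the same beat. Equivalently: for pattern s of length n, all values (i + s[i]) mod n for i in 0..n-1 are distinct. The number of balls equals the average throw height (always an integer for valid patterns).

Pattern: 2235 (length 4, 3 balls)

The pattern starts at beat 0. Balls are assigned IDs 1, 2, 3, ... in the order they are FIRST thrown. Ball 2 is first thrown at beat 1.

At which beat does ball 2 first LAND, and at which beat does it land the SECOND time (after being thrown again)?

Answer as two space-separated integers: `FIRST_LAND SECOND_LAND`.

Answer: 3 8

Derivation:
Beat 0 (L): throw ball1 h=2 -> lands@2:L; in-air after throw: [b1@2:L]
Beat 1 (R): throw ball2 h=2 -> lands@3:R; in-air after throw: [b1@2:L b2@3:R]
Beat 2 (L): throw ball1 h=3 -> lands@5:R; in-air after throw: [b2@3:R b1@5:R]
Beat 3 (R): throw ball2 h=5 -> lands@8:L; in-air after throw: [b1@5:R b2@8:L]
Beat 4 (L): throw ball3 h=2 -> lands@6:L; in-air after throw: [b1@5:R b3@6:L b2@8:L]
Beat 5 (R): throw ball1 h=2 -> lands@7:R; in-air after throw: [b3@6:L b1@7:R b2@8:L]
Beat 6 (L): throw ball3 h=3 -> lands@9:R; in-air after throw: [b1@7:R b2@8:L b3@9:R]
Beat 7 (R): throw ball1 h=5 -> lands@12:L; in-air after throw: [b2@8:L b3@9:R b1@12:L]
Beat 8 (L): throw ball2 h=2 -> lands@10:L; in-air after throw: [b3@9:R b2@10:L b1@12:L]
Ball 2: thrown@1 h=2 -> first land @3; rethrown@3 h=5 -> second land @8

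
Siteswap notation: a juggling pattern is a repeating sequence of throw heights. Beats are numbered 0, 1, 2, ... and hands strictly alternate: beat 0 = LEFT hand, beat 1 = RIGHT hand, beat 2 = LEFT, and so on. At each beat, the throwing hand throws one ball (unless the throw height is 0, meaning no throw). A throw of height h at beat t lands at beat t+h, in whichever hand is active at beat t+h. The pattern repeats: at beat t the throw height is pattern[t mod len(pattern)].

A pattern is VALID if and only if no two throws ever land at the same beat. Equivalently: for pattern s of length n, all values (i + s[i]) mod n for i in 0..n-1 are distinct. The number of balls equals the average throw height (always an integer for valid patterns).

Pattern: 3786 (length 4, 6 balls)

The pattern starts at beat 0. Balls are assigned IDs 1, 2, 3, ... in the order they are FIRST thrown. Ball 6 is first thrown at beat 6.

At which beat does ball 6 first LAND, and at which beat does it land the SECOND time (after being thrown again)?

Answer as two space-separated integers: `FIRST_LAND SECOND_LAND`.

Answer: 14 22

Derivation:
Beat 0 (L): throw ball1 h=3 -> lands@3:R; in-air after throw: [b1@3:R]
Beat 1 (R): throw ball2 h=7 -> lands@8:L; in-air after throw: [b1@3:R b2@8:L]
Beat 2 (L): throw ball3 h=8 -> lands@10:L; in-air after throw: [b1@3:R b2@8:L b3@10:L]
Beat 3 (R): throw ball1 h=6 -> lands@9:R; in-air after throw: [b2@8:L b1@9:R b3@10:L]
Beat 4 (L): throw ball4 h=3 -> lands@7:R; in-air after throw: [b4@7:R b2@8:L b1@9:R b3@10:L]
Beat 5 (R): throw ball5 h=7 -> lands@12:L; in-air after throw: [b4@7:R b2@8:L b1@9:R b3@10:L b5@12:L]
Beat 6 (L): throw ball6 h=8 -> lands@14:L; in-air after throw: [b4@7:R b2@8:L b1@9:R b3@10:L b5@12:L b6@14:L]
Beat 7 (R): throw ball4 h=6 -> lands@13:R; in-air after throw: [b2@8:L b1@9:R b3@10:L b5@12:L b4@13:R b6@14:L]
Beat 8 (L): throw ball2 h=3 -> lands@11:R; in-air after throw: [b1@9:R b3@10:L b2@11:R b5@12:L b4@13:R b6@14:L]
Beat 9 (R): throw ball1 h=7 -> lands@16:L; in-air after throw: [b3@10:L b2@11:R b5@12:L b4@13:R b6@14:L b1@16:L]
Beat 10 (L): throw ball3 h=8 -> lands@18:L; in-air after throw: [b2@11:R b5@12:L b4@13:R b6@14:L b1@16:L b3@18:L]
Beat 11 (R): throw ball2 h=6 -> lands@17:R; in-air after throw: [b5@12:L b4@13:R b6@14:L b1@16:L b2@17:R b3@18:L]
Beat 12 (L): throw ball5 h=3 -> lands@15:R; in-air after throw: [b4@13:R b6@14:L b5@15:R b1@16:L b2@17:R b3@18:L]
Beat 13 (R): throw ball4 h=7 -> lands@20:L; in-air after throw: [b6@14:L b5@15:R b1@16:L b2@17:R b3@18:L b4@20:L]
Beat 14 (L): throw ball6 h=8 -> lands@22:L; in-air after throw: [b5@15:R b1@16:L b2@17:R b3@18:L b4@20:L b6@22:L]
Beat 15 (R): throw ball5 h=6 -> lands@21:R; in-air after throw: [b1@16:L b2@17:R b3@18:L b4@20:L b5@21:R b6@22:L]
Beat 16 (L): throw ball1 h=3 -> lands@19:R; in-air after throw: [b2@17:R b3@18:L b1@19:R b4@20:L b5@21:R b6@22:L]
Beat 17 (R): throw ball2 h=7 -> lands@24:L; in-air after throw: [b3@18:L b1@19:R b4@20:L b5@21:R b6@22:L b2@24:L]
Beat 18 (L): throw ball3 h=8 -> lands@26:L; in-air after throw: [b1@19:R b4@20:L b5@21:R b6@22:L b2@24:L b3@26:L]
Beat 19 (R): throw ball1 h=6 -> lands@25:R; in-air after throw: [b4@20:L b5@21:R b6@22:L b2@24:L b1@25:R b3@26:L]
Ball 6: thrown@6 h=8 -> first land @14; rethrown@14 h=8 -> second land @22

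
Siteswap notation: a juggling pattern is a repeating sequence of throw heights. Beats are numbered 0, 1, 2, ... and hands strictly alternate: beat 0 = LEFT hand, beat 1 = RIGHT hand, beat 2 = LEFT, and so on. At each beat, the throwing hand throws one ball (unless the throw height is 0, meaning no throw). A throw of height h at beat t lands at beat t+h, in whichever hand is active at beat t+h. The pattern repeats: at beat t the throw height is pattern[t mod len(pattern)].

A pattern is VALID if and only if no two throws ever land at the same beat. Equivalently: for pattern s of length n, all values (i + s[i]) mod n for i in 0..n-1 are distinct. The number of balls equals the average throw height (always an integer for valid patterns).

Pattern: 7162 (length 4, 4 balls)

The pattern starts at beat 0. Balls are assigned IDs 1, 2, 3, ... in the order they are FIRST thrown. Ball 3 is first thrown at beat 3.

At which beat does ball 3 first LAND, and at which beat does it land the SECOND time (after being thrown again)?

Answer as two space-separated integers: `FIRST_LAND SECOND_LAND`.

Beat 0 (L): throw ball1 h=7 -> lands@7:R; in-air after throw: [b1@7:R]
Beat 1 (R): throw ball2 h=1 -> lands@2:L; in-air after throw: [b2@2:L b1@7:R]
Beat 2 (L): throw ball2 h=6 -> lands@8:L; in-air after throw: [b1@7:R b2@8:L]
Beat 3 (R): throw ball3 h=2 -> lands@5:R; in-air after throw: [b3@5:R b1@7:R b2@8:L]
Beat 4 (L): throw ball4 h=7 -> lands@11:R; in-air after throw: [b3@5:R b1@7:R b2@8:L b4@11:R]
Beat 5 (R): throw ball3 h=1 -> lands@6:L; in-air after throw: [b3@6:L b1@7:R b2@8:L b4@11:R]
Beat 6 (L): throw ball3 h=6 -> lands@12:L; in-air after throw: [b1@7:R b2@8:L b4@11:R b3@12:L]
Ball 3: thrown@3 h=2 -> first land @5; rethrown@5 h=1 -> second land @6

Answer: 5 6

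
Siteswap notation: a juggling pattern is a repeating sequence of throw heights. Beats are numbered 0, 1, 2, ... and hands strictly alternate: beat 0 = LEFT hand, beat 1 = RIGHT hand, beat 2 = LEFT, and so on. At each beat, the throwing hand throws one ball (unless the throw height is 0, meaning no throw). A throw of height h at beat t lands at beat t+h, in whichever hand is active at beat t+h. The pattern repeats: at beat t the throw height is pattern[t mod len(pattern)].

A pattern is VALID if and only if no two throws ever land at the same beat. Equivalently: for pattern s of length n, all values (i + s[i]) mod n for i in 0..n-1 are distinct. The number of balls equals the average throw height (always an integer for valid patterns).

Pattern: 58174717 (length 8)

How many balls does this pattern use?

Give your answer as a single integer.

Pattern = [5, 8, 1, 7, 4, 7, 1, 7], length n = 8
  position 0: throw height = 5, running sum = 5
  position 1: throw height = 8, running sum = 13
  position 2: throw height = 1, running sum = 14
  position 3: throw height = 7, running sum = 21
  position 4: throw height = 4, running sum = 25
  position 5: throw height = 7, running sum = 32
  position 6: throw height = 1, running sum = 33
  position 7: throw height = 7, running sum = 40
Total sum = 40; balls = sum / n = 40 / 8 = 5

Answer: 5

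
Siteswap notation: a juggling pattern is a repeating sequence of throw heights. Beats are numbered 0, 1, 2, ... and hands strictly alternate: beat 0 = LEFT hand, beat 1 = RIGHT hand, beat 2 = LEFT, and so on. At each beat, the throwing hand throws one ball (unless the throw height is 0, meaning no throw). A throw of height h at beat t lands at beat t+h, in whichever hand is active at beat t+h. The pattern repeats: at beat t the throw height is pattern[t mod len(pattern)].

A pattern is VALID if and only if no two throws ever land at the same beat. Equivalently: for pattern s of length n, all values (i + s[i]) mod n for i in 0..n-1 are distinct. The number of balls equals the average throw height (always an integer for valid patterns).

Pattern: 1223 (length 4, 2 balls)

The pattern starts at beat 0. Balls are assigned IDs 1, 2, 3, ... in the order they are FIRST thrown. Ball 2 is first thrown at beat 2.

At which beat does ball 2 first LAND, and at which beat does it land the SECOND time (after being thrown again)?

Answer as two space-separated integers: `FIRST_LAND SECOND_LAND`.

Beat 0 (L): throw ball1 h=1 -> lands@1:R; in-air after throw: [b1@1:R]
Beat 1 (R): throw ball1 h=2 -> lands@3:R; in-air after throw: [b1@3:R]
Beat 2 (L): throw ball2 h=2 -> lands@4:L; in-air after throw: [b1@3:R b2@4:L]
Beat 3 (R): throw ball1 h=3 -> lands@6:L; in-air after throw: [b2@4:L b1@6:L]
Beat 4 (L): throw ball2 h=1 -> lands@5:R; in-air after throw: [b2@5:R b1@6:L]
Beat 5 (R): throw ball2 h=2 -> lands@7:R; in-air after throw: [b1@6:L b2@7:R]
Ball 2: thrown@2 h=2 -> first land @4; rethrown@4 h=1 -> second land @5

Answer: 4 5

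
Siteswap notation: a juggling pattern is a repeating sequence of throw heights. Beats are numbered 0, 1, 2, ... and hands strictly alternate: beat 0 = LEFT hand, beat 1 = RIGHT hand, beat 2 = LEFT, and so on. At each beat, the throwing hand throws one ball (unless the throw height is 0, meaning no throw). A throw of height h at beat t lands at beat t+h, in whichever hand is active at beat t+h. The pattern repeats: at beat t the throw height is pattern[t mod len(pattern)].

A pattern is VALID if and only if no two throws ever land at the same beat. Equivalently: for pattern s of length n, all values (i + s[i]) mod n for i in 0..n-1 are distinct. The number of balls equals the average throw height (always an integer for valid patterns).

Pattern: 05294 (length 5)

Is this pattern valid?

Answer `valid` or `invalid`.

i=0: (i + s[i]) mod n = (0 + 0) mod 5 = 0
i=1: (i + s[i]) mod n = (1 + 5) mod 5 = 1
i=2: (i + s[i]) mod n = (2 + 2) mod 5 = 4
i=3: (i + s[i]) mod n = (3 + 9) mod 5 = 2
i=4: (i + s[i]) mod n = (4 + 4) mod 5 = 3
Residues: [0, 1, 4, 2, 3], distinct: True

Answer: valid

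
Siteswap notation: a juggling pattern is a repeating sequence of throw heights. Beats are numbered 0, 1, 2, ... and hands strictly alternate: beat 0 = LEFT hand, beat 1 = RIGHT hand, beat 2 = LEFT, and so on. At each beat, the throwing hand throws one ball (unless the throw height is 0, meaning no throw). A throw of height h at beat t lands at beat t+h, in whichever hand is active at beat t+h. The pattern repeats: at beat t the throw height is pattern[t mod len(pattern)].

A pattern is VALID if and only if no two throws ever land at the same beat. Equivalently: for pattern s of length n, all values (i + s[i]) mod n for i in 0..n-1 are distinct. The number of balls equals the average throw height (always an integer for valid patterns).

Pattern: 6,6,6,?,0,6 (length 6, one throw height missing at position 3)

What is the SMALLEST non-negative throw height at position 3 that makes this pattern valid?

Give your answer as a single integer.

i=0: (0 + 6) mod 6 = 0
i=1: (1 + 6) mod 6 = 1
i=2: (2 + 6) mod 6 = 2
i=3: s[i]=? (unknown)
i=4: (4 + 0) mod 6 = 4
i=5: (5 + 6) mod 6 = 5
Known residues: [0, 1, 2, 4, 5]; need a permutation of 0..5, so missing residue r = 3
Need (3 + s) mod 6 = 3; smallest s = (3 - 3) mod 6 = 0

Answer: 0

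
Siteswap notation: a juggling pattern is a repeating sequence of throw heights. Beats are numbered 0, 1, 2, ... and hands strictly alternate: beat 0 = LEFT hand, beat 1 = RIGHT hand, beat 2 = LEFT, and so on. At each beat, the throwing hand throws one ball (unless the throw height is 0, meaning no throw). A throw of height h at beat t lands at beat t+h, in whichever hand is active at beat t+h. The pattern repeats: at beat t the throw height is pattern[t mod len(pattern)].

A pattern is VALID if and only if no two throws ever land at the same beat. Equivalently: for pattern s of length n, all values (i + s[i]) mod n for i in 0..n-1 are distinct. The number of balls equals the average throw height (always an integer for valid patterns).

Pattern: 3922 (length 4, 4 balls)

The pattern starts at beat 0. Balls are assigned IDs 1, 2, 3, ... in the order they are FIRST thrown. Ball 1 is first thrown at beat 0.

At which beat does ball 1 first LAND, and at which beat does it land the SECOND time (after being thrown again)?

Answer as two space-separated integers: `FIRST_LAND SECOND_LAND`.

Answer: 3 5

Derivation:
Beat 0 (L): throw ball1 h=3 -> lands@3:R; in-air after throw: [b1@3:R]
Beat 1 (R): throw ball2 h=9 -> lands@10:L; in-air after throw: [b1@3:R b2@10:L]
Beat 2 (L): throw ball3 h=2 -> lands@4:L; in-air after throw: [b1@3:R b3@4:L b2@10:L]
Beat 3 (R): throw ball1 h=2 -> lands@5:R; in-air after throw: [b3@4:L b1@5:R b2@10:L]
Beat 4 (L): throw ball3 h=3 -> lands@7:R; in-air after throw: [b1@5:R b3@7:R b2@10:L]
Beat 5 (R): throw ball1 h=9 -> lands@14:L; in-air after throw: [b3@7:R b2@10:L b1@14:L]
Ball 1: thrown@0 h=3 -> first land @3; rethrown@3 h=2 -> second land @5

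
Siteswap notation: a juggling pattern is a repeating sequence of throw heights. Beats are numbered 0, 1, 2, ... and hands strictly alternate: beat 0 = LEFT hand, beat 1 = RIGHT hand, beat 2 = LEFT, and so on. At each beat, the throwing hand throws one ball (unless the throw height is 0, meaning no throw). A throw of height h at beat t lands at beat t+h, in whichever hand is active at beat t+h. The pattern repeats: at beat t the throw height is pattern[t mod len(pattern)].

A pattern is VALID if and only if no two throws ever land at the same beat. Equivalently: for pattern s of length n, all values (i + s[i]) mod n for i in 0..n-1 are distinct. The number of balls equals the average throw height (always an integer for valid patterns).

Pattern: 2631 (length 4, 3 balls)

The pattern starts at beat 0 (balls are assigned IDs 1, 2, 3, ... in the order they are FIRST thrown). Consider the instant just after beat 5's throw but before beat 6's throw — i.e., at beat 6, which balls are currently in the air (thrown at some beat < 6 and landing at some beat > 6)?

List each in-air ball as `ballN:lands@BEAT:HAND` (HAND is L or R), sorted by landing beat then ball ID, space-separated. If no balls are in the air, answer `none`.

Beat 0 (L): throw ball1 h=2 -> lands@2:L; in-air after throw: [b1@2:L]
Beat 1 (R): throw ball2 h=6 -> lands@7:R; in-air after throw: [b1@2:L b2@7:R]
Beat 2 (L): throw ball1 h=3 -> lands@5:R; in-air after throw: [b1@5:R b2@7:R]
Beat 3 (R): throw ball3 h=1 -> lands@4:L; in-air after throw: [b3@4:L b1@5:R b2@7:R]
Beat 4 (L): throw ball3 h=2 -> lands@6:L; in-air after throw: [b1@5:R b3@6:L b2@7:R]
Beat 5 (R): throw ball1 h=6 -> lands@11:R; in-air after throw: [b3@6:L b2@7:R b1@11:R]
Beat 6 (L): throw ball3 h=3 -> lands@9:R; in-air after throw: [b2@7:R b3@9:R b1@11:R]

Answer: ball2:lands@7:R ball1:lands@11:R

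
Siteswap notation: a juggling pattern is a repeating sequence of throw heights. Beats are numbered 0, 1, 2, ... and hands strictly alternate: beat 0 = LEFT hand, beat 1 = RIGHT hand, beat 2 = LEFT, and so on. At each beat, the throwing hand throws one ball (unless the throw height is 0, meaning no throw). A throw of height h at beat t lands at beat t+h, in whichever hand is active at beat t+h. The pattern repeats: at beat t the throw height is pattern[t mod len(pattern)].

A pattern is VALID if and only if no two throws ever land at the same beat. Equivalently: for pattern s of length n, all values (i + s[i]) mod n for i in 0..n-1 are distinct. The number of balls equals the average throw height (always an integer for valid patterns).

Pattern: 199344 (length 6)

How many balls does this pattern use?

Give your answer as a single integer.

Answer: 5

Derivation:
Pattern = [1, 9, 9, 3, 4, 4], length n = 6
  position 0: throw height = 1, running sum = 1
  position 1: throw height = 9, running sum = 10
  position 2: throw height = 9, running sum = 19
  position 3: throw height = 3, running sum = 22
  position 4: throw height = 4, running sum = 26
  position 5: throw height = 4, running sum = 30
Total sum = 30; balls = sum / n = 30 / 6 = 5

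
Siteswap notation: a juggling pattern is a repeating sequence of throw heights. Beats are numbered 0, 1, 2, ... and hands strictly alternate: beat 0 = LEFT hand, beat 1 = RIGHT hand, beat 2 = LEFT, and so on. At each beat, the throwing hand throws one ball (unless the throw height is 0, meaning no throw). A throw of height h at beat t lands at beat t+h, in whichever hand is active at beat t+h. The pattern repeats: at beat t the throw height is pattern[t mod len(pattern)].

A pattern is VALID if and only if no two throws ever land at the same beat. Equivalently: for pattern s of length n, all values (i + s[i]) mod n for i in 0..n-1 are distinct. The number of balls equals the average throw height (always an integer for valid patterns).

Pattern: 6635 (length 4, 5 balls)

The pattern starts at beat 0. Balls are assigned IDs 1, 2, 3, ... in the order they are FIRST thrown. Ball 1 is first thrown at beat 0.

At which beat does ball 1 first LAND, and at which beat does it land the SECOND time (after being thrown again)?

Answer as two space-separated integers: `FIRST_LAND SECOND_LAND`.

Answer: 6 9

Derivation:
Beat 0 (L): throw ball1 h=6 -> lands@6:L; in-air after throw: [b1@6:L]
Beat 1 (R): throw ball2 h=6 -> lands@7:R; in-air after throw: [b1@6:L b2@7:R]
Beat 2 (L): throw ball3 h=3 -> lands@5:R; in-air after throw: [b3@5:R b1@6:L b2@7:R]
Beat 3 (R): throw ball4 h=5 -> lands@8:L; in-air after throw: [b3@5:R b1@6:L b2@7:R b4@8:L]
Beat 4 (L): throw ball5 h=6 -> lands@10:L; in-air after throw: [b3@5:R b1@6:L b2@7:R b4@8:L b5@10:L]
Beat 5 (R): throw ball3 h=6 -> lands@11:R; in-air after throw: [b1@6:L b2@7:R b4@8:L b5@10:L b3@11:R]
Beat 6 (L): throw ball1 h=3 -> lands@9:R; in-air after throw: [b2@7:R b4@8:L b1@9:R b5@10:L b3@11:R]
Beat 7 (R): throw ball2 h=5 -> lands@12:L; in-air after throw: [b4@8:L b1@9:R b5@10:L b3@11:R b2@12:L]
Beat 8 (L): throw ball4 h=6 -> lands@14:L; in-air after throw: [b1@9:R b5@10:L b3@11:R b2@12:L b4@14:L]
Beat 9 (R): throw ball1 h=6 -> lands@15:R; in-air after throw: [b5@10:L b3@11:R b2@12:L b4@14:L b1@15:R]
Ball 1: thrown@0 h=6 -> first land @6; rethrown@6 h=3 -> second land @9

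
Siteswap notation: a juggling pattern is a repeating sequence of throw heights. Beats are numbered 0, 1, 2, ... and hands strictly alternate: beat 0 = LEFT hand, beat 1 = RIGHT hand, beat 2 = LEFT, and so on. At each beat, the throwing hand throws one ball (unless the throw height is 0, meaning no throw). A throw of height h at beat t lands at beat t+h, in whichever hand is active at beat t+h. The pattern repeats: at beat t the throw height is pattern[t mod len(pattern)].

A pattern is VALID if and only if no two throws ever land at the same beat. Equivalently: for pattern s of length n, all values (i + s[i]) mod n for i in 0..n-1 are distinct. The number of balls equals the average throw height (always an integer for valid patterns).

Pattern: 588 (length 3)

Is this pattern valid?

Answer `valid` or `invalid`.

Answer: valid

Derivation:
i=0: (i + s[i]) mod n = (0 + 5) mod 3 = 2
i=1: (i + s[i]) mod n = (1 + 8) mod 3 = 0
i=2: (i + s[i]) mod n = (2 + 8) mod 3 = 1
Residues: [2, 0, 1], distinct: True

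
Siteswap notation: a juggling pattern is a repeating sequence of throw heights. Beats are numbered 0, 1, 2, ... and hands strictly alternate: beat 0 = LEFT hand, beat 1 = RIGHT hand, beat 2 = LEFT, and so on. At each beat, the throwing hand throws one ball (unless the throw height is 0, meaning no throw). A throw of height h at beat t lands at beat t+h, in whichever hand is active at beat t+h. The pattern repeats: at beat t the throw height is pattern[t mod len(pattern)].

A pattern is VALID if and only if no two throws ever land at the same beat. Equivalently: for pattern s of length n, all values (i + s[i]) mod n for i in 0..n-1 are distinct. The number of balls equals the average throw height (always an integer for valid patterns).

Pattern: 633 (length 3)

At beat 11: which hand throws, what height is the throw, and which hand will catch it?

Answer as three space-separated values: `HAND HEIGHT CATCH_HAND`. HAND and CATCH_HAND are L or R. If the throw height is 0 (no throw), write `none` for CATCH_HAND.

Answer: R 3 L

Derivation:
Beat 11: 11 mod 2 = 1, so hand = R
Throw height = pattern[11 mod 3] = pattern[2] = 3
Lands at beat 11+3=14, 14 mod 2 = 0, so catch hand = L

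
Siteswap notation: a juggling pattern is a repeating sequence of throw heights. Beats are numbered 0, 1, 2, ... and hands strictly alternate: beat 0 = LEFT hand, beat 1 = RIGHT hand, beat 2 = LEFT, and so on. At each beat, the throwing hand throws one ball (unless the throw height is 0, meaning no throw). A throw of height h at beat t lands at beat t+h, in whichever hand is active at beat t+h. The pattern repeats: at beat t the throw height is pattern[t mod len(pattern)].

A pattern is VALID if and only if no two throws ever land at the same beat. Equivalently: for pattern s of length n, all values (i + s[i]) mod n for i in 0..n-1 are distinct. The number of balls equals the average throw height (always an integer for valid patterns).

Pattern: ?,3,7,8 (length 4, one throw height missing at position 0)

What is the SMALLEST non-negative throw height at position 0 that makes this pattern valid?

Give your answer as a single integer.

Answer: 2

Derivation:
i=0: s[i]=? (unknown)
i=1: (1 + 3) mod 4 = 0
i=2: (2 + 7) mod 4 = 1
i=3: (3 + 8) mod 4 = 3
Known residues: [0, 1, 3]; need a permutation of 0..3, so missing residue r = 2
Need (0 + s) mod 4 = 2; smallest s = (2 - 0) mod 4 = 2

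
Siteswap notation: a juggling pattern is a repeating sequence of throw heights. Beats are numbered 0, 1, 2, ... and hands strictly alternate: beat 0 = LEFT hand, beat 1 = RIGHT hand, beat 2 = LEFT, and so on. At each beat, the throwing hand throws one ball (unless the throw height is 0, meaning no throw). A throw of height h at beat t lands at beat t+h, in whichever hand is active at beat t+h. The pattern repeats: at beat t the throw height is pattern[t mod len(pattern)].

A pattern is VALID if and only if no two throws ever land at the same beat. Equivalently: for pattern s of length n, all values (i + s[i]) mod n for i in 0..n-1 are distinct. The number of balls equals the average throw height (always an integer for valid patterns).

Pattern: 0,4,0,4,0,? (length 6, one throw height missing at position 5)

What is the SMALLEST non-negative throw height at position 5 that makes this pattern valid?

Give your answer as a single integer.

i=0: (0 + 0) mod 6 = 0
i=1: (1 + 4) mod 6 = 5
i=2: (2 + 0) mod 6 = 2
i=3: (3 + 4) mod 6 = 1
i=4: (4 + 0) mod 6 = 4
i=5: s[i]=? (unknown)
Known residues: [0, 1, 2, 4, 5]; need a permutation of 0..5, so missing residue r = 3
Need (5 + s) mod 6 = 3; smallest s = (3 - 5) mod 6 = 4

Answer: 4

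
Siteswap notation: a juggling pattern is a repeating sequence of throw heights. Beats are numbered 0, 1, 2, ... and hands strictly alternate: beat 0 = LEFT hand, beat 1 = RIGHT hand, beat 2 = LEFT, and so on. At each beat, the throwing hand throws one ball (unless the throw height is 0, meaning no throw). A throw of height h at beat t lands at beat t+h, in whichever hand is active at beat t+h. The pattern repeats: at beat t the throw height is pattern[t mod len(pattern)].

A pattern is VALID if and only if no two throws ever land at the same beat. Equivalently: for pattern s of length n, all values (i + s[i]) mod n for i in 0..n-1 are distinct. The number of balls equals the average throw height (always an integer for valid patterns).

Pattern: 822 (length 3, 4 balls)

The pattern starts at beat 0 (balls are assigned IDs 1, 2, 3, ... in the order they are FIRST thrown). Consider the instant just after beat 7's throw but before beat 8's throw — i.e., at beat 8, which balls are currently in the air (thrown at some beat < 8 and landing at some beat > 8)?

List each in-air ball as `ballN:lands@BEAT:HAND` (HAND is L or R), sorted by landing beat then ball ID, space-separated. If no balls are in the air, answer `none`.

Answer: ball4:lands@9:R ball2:lands@11:R ball3:lands@14:L

Derivation:
Beat 0 (L): throw ball1 h=8 -> lands@8:L; in-air after throw: [b1@8:L]
Beat 1 (R): throw ball2 h=2 -> lands@3:R; in-air after throw: [b2@3:R b1@8:L]
Beat 2 (L): throw ball3 h=2 -> lands@4:L; in-air after throw: [b2@3:R b3@4:L b1@8:L]
Beat 3 (R): throw ball2 h=8 -> lands@11:R; in-air after throw: [b3@4:L b1@8:L b2@11:R]
Beat 4 (L): throw ball3 h=2 -> lands@6:L; in-air after throw: [b3@6:L b1@8:L b2@11:R]
Beat 5 (R): throw ball4 h=2 -> lands@7:R; in-air after throw: [b3@6:L b4@7:R b1@8:L b2@11:R]
Beat 6 (L): throw ball3 h=8 -> lands@14:L; in-air after throw: [b4@7:R b1@8:L b2@11:R b3@14:L]
Beat 7 (R): throw ball4 h=2 -> lands@9:R; in-air after throw: [b1@8:L b4@9:R b2@11:R b3@14:L]
Beat 8 (L): throw ball1 h=2 -> lands@10:L; in-air after throw: [b4@9:R b1@10:L b2@11:R b3@14:L]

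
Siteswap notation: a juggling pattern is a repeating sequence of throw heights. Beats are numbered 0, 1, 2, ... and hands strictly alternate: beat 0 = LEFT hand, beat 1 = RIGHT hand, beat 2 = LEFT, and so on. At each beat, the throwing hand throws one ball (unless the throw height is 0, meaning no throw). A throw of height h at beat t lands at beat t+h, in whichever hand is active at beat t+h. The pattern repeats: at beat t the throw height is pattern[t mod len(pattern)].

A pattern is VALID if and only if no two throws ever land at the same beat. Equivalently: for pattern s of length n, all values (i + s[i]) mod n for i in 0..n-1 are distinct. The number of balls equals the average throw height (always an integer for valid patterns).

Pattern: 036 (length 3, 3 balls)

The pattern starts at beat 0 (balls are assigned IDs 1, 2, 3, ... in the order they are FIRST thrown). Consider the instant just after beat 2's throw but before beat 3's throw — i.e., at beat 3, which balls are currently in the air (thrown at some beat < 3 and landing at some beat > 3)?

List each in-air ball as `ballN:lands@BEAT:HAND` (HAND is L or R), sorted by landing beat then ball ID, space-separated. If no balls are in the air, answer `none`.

Answer: ball1:lands@4:L ball2:lands@8:L

Derivation:
Beat 1 (R): throw ball1 h=3 -> lands@4:L; in-air after throw: [b1@4:L]
Beat 2 (L): throw ball2 h=6 -> lands@8:L; in-air after throw: [b1@4:L b2@8:L]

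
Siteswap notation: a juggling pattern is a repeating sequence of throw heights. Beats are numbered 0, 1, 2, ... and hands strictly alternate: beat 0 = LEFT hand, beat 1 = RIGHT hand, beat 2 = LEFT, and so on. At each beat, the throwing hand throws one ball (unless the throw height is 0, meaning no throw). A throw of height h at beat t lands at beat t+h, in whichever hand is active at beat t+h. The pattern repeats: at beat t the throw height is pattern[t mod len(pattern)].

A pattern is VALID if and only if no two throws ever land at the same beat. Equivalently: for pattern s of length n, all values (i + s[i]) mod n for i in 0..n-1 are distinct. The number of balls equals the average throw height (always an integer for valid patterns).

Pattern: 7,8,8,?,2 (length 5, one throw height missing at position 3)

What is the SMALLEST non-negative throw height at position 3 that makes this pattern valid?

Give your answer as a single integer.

i=0: (0 + 7) mod 5 = 2
i=1: (1 + 8) mod 5 = 4
i=2: (2 + 8) mod 5 = 0
i=3: s[i]=? (unknown)
i=4: (4 + 2) mod 5 = 1
Known residues: [0, 1, 2, 4]; need a permutation of 0..4, so missing residue r = 3
Need (3 + s) mod 5 = 3; smallest s = (3 - 3) mod 5 = 0

Answer: 0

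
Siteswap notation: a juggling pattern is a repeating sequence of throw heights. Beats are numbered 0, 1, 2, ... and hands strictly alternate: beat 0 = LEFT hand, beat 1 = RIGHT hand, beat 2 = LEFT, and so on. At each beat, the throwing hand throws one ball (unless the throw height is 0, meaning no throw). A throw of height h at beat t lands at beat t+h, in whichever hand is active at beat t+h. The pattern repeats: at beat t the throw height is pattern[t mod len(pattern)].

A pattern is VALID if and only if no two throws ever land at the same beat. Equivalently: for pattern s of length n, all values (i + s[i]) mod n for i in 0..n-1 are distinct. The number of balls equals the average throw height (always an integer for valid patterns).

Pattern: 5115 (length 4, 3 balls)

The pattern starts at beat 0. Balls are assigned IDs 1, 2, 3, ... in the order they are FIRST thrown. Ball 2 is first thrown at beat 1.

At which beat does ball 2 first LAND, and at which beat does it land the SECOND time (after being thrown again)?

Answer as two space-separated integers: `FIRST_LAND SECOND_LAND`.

Answer: 2 3

Derivation:
Beat 0 (L): throw ball1 h=5 -> lands@5:R; in-air after throw: [b1@5:R]
Beat 1 (R): throw ball2 h=1 -> lands@2:L; in-air after throw: [b2@2:L b1@5:R]
Beat 2 (L): throw ball2 h=1 -> lands@3:R; in-air after throw: [b2@3:R b1@5:R]
Beat 3 (R): throw ball2 h=5 -> lands@8:L; in-air after throw: [b1@5:R b2@8:L]
Ball 2: thrown@1 h=1 -> first land @2; rethrown@2 h=1 -> second land @3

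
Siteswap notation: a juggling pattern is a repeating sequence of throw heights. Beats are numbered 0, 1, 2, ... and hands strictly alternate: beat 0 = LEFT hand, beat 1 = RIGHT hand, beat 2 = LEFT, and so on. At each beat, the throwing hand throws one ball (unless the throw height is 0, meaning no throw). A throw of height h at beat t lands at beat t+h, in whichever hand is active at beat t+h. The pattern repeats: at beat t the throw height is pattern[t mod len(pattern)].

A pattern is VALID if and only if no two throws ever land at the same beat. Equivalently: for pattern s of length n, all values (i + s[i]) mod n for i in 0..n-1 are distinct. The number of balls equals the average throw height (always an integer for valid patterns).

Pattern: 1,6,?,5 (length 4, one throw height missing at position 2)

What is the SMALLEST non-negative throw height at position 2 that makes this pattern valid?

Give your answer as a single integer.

Answer: 0

Derivation:
i=0: (0 + 1) mod 4 = 1
i=1: (1 + 6) mod 4 = 3
i=2: s[i]=? (unknown)
i=3: (3 + 5) mod 4 = 0
Known residues: [0, 1, 3]; need a permutation of 0..3, so missing residue r = 2
Need (2 + s) mod 4 = 2; smallest s = (2 - 2) mod 4 = 0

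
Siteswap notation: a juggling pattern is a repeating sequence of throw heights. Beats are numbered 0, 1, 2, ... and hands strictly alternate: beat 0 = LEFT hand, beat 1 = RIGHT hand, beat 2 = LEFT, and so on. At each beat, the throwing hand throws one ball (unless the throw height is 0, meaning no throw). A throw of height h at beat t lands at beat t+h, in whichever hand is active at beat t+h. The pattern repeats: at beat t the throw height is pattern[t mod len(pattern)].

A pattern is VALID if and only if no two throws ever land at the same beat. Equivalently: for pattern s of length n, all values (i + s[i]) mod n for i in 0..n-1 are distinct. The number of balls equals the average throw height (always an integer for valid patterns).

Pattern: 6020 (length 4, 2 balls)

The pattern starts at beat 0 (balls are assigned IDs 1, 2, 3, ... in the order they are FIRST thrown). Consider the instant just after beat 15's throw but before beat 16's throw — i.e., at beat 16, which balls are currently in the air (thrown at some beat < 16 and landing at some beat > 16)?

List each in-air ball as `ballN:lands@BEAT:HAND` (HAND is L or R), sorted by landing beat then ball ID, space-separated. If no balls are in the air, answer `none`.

Answer: ball2:lands@18:L

Derivation:
Beat 0 (L): throw ball1 h=6 -> lands@6:L; in-air after throw: [b1@6:L]
Beat 2 (L): throw ball2 h=2 -> lands@4:L; in-air after throw: [b2@4:L b1@6:L]
Beat 4 (L): throw ball2 h=6 -> lands@10:L; in-air after throw: [b1@6:L b2@10:L]
Beat 6 (L): throw ball1 h=2 -> lands@8:L; in-air after throw: [b1@8:L b2@10:L]
Beat 8 (L): throw ball1 h=6 -> lands@14:L; in-air after throw: [b2@10:L b1@14:L]
Beat 10 (L): throw ball2 h=2 -> lands@12:L; in-air after throw: [b2@12:L b1@14:L]
Beat 12 (L): throw ball2 h=6 -> lands@18:L; in-air after throw: [b1@14:L b2@18:L]
Beat 14 (L): throw ball1 h=2 -> lands@16:L; in-air after throw: [b1@16:L b2@18:L]
Beat 16 (L): throw ball1 h=6 -> lands@22:L; in-air after throw: [b2@18:L b1@22:L]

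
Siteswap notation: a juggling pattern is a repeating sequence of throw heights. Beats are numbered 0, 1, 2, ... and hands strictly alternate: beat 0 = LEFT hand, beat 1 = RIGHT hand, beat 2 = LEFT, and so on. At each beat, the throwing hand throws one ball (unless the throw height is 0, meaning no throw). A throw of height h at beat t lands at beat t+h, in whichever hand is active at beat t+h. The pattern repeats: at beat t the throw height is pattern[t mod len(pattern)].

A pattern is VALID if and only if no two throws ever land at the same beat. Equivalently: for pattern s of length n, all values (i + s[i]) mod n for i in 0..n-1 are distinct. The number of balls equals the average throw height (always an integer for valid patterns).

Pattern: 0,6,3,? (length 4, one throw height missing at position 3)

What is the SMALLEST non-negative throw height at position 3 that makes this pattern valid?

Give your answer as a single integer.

i=0: (0 + 0) mod 4 = 0
i=1: (1 + 6) mod 4 = 3
i=2: (2 + 3) mod 4 = 1
i=3: s[i]=? (unknown)
Known residues: [0, 1, 3]; need a permutation of 0..3, so missing residue r = 2
Need (3 + s) mod 4 = 2; smallest s = (2 - 3) mod 4 = 3

Answer: 3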